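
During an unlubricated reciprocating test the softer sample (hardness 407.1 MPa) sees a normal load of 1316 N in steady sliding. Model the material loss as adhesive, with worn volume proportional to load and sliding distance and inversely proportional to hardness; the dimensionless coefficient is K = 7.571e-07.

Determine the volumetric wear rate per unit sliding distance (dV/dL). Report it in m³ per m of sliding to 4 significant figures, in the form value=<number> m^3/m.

The intermediates appear rounded; all arithmetic keeps full precision. Rounded once at the end to 4 significant digits.
Convert: Hardness H = 407.1 MPa = 4.071e+08 Pa.
Working in SI base units: W = 1316 N, H = 4.071e+08 Pa, K = 7.571e-07.
Volumetric rate dV/dL = K·W/H — distance-free: 7.571e-07 · 1316 / 4.071e+08 = 2.447e-12 m³/m.

value=2.447e-12 m^3/m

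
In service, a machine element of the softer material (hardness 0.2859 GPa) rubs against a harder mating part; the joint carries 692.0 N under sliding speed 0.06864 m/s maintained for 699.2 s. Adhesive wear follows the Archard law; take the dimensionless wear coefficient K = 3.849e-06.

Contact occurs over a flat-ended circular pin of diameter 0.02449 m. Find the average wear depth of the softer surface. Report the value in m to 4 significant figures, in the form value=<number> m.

Every step maintains full precision, and intermediate values are shown rounded, and one final rounding, at 4 significant figures.
Sliding distance L = v·t = 0.06864 m/s × 699.2 s = 47.99 m.
Hardness H = 0.2859 GPa = 2.859e+08 Pa.
Contact area A = π·d²/4 = π·(0.02449 m)²/4 = 4.711e-04 m².
In SI base units: W = 692.0 N, H = 2.859e+08 Pa, K = 3.849e-06.
Worn volume V = K·W·L/H = 3.849e-06 · 692.0 · 47.99 / 2.859e+08 = 4.471e-10 m³.
Depth h = V/A = 4.471e-10 / 4.711e-04 = 9.492e-07 m.

value=9.492e-07 m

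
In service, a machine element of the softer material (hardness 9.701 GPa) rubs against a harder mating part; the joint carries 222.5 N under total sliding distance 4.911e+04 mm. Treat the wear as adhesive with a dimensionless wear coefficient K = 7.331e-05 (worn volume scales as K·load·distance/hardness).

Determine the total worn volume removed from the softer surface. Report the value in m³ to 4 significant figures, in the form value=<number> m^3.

All arithmetic runs at exact precision, and intermediate values are displayed rounded — one last rounding to four significant figures.
The distance L = 4.911e+04 mm = 49.11 m.
Hardness H = 9.701 GPa = 9.701e+09 Pa.
Working in SI base units: W = 222.5 N, H = 9.701e+09 Pa, K = 7.331e-05.
Wear volume V = K·W·L/H = 7.331e-05 · 222.5 · 49.11 / 9.701e+09 = 8.257e-11 m³.

value=8.257e-11 m^3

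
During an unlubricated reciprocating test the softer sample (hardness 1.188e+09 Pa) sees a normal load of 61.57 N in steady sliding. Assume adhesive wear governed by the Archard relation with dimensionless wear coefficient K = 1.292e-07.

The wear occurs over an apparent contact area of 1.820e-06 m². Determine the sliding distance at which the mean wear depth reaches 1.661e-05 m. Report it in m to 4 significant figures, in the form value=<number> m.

value=4515 m

The algebra keeps full precision, and intermediates are displayed rounded. Rounded once at the end, at four significant figures.
SI base units throughout: W = 61.57 N, H = 1.188e+09 Pa, K = 1.292e-07.
Allowed volume V_lim = h_lim·A = 1.661e-05 · 1.820e-06 = 3.023e-11 m³.
Sliding life L = V_lim·H/(K·W) = 3.023e-11 · 1.188e+09 / (1.292e-07 · 61.57) = 4515 m.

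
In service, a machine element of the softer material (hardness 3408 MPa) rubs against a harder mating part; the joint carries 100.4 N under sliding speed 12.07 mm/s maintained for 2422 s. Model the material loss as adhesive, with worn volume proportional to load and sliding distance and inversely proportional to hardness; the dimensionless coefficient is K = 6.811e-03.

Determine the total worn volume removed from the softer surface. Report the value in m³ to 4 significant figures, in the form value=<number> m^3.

value=5.866e-09 m^3

Intermediate values appear rounded. The computation holds full precision, and one final rounding, at 4 significant digits.
Sliding speed v = 12.07 mm/s = 0.01207 m/s. Distance L = v·t = 0.01207 m/s × 2422 s = 29.23 m.
Hardness H = 3408 MPa = 3.408e+09 Pa.
SI base units throughout: W = 100.4 N, H = 3.408e+09 Pa, K = 6.811e-03.
Worn volume V = K·W·L/H = 6.811e-03 · 100.4 · 29.23 / 3.408e+09 = 5.866e-09 m³.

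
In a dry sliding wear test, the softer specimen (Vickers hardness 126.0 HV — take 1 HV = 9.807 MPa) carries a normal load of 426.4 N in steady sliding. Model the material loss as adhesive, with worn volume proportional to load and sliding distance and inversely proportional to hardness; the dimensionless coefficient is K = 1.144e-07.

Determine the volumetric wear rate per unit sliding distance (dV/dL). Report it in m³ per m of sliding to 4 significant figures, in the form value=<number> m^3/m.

value=3.948e-14 m^3/m

Printed values are rounded, and the algebra holds exact precision. Rounded just once to four significant digits.
Convert: Hardness H = 126.0 HV × 9.807 MPa/HV = 1236 MPa = 1.236e+09 Pa.
SI base units throughout: W = 426.4 N, H = 1.236e+09 Pa, K = 1.144e-07.
Wear rate dV/dL = K·W/H, so: 1.144e-07 · 426.4 / 1.236e+09 = 3.948e-14 m³/m.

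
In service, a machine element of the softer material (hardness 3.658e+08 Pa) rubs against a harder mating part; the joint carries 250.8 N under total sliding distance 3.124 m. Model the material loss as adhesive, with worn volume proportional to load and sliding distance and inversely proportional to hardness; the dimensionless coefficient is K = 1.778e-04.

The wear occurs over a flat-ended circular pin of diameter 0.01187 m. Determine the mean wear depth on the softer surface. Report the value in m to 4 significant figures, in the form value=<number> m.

value=3.441e-06 m

The intermediates are shown rounded, and each operation keeps full float precision. Rounded just once: four significant figures.
Convert: Contact area A = π·d²/4 = π·(0.01187 m)²/4 = 1.107e-04 m².
In SI base units, W = 250.8 N, H = 3.658e+08 Pa, K = 1.778e-04.
The Archard volume V = K·W·L/H = 1.778e-04 · 250.8 · 3.124 / 3.658e+08 = 3.808e-10 m³.
Depth h = V/A = 3.808e-10 / 1.107e-04 = 3.441e-06 m.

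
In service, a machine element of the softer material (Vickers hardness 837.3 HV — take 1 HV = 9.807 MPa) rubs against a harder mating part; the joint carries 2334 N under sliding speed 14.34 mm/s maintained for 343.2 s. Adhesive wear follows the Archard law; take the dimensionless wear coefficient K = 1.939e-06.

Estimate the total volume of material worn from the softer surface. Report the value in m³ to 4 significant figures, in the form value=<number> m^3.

value=2.712e-12 m^3

The computation holds exact precision, and intermediates are printed rounded. Rounded once at the end to 4 significant digits.
Sliding speed v = 14.34 mm/s = 0.01434 m/s. Path length L = v·t = 0.01434 m/s × 343.2 s = 4.921 m.
Hardness H = 837.3 HV × 9.807 MPa/HV = 8211 MPa = 8.211e+09 Pa.
Collected in SI base units: W = 2334 N, H = 8.211e+09 Pa, K = 1.939e-06.
Worn volume V = K·W·L/H = 1.939e-06 · 2334 · 4.921 / 8.211e+09 = 2.712e-12 m³.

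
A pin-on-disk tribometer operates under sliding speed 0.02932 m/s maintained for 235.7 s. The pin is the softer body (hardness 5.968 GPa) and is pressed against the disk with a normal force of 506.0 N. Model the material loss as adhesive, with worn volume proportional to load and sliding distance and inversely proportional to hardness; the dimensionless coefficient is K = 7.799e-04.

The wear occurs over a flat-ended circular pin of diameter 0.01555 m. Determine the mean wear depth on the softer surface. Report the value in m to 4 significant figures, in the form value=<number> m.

Intermediate values appear rounded. All arithmetic maintains exact precision — one final rounding to four significant figures.
Sliding distance L = v·t = 0.02932 m/s × 235.7 s = 6.911 m.
Hardness H = 5.968 GPa = 5.968e+09 Pa.
Contact area A = π·d²/4 = π·(0.01555 m)²/4 = 1.899e-04 m².
Expressed in SI base units: W = 506.0 N, H = 5.968e+09 Pa, K = 7.799e-04.
Apply Archard: V = K·W·L/H = 7.799e-04 · 506.0 · 6.911 / 5.968e+09 = 4.570e-10 m³.
Average depth h = V/A = 4.570e-10 / 1.899e-04 = 2.406e-06 m.

value=2.406e-06 m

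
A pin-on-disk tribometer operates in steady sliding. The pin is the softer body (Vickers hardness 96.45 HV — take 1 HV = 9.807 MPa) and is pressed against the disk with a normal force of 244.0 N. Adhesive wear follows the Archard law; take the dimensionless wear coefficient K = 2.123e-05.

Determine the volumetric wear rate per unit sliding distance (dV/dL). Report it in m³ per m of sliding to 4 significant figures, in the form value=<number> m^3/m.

value=5.476e-12 m^3/m

The intermediates are printed rounded, and every step carries exact precision; rounded once at the end to 4 significant digits.
Hardness H = 96.45 HV × 9.807 MPa/HV = 945.9 MPa = 9.459e+08 Pa.
In SI base units: W = 244.0 N, H = 9.459e+08 Pa, K = 2.123e-05.
Rate of wear dV/dL = K·W/H (independent of L): 2.123e-05 · 244.0 / 9.459e+08 = 5.476e-12 m³/m.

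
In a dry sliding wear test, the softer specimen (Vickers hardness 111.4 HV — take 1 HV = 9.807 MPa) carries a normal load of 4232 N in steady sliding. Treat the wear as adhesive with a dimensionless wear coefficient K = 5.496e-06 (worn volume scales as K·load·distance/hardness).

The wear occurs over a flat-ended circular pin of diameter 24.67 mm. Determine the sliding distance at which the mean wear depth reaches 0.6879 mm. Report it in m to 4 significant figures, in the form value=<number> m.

value=1.544e+04 m

The algebra carries full precision; intermediates appear rounded — a lone final rounding: four significant figures.
Hardness H = 111.4 HV × 9.807 MPa/HV = 1092 MPa = 1.092e+09 Pa.
Pin diameter d = 24.67 mm = 0.02467 m. Contact area A = π·d²/4 = π·(0.02467 m)²/4 = 4.780e-04 m².
Depth limit h_lim = 0.6879 mm = 6.879e-04 m.
Collected in SI base units: W = 4232 N, H = 1.092e+09 Pa, K = 5.496e-06.
Allowed volume V_lim = h_lim·A = 6.879e-04 · 4.780e-04 = 3.288e-07 m³.
So the life L = V_lim·H/(K·W) = 3.288e-07 · 1.092e+09 / (5.496e-06 · 4232) = 1.544e+04 m.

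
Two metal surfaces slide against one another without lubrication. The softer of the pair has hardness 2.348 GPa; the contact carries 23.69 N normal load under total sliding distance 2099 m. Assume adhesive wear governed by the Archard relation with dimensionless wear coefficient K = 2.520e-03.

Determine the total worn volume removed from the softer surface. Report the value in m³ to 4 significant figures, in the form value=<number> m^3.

All arithmetic maintains full precision, and intermediate values are shown rounded. Rounded once at the end: 4 significant figures.
Hardness H = 2.348 GPa = 2.348e+09 Pa.
SI base units throughout: W = 23.69 N, H = 2.348e+09 Pa, K = 2.520e-03.
Volume removed: V = K·W·L/H = 2.520e-03 · 23.69 · 2099 / 2.348e+09 = 5.337e-08 m³.

value=5.337e-08 m^3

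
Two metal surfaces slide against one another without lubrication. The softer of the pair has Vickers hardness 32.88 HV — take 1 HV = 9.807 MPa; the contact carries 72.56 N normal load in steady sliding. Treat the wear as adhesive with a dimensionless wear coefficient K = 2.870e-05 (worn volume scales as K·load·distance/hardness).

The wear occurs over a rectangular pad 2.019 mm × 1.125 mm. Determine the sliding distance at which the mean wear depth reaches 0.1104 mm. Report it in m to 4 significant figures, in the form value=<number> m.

All arithmetic keeps full precision — intermediate values appear rounded, and a lone final rounding, at 4 significant figures.
Convert: Hardness H = 32.88 HV × 9.807 MPa/HV = 322.5 MPa = 3.225e+08 Pa.
Convert: Pad sides 2.019 mm × 1.125 mm = 0.002019 m × 0.001125 m. Contact area A = 0.002019 m × 0.001125 m = 2.271e-06 m².
Convert: Depth limit h_lim = 0.1104 mm = 1.104e-04 m.
Expressed in SI base units: W = 72.56 N, H = 3.225e+08 Pa, K = 2.870e-05.
Limit volume V_lim = h_lim·A = 1.104e-04 · 2.271e-06 = 2.508e-10 m³.
Thus life L = V_lim·H/(K·W) = 2.508e-10 · 3.225e+08 / (2.870e-05 · 72.56) = 38.83 m.

value=38.83 m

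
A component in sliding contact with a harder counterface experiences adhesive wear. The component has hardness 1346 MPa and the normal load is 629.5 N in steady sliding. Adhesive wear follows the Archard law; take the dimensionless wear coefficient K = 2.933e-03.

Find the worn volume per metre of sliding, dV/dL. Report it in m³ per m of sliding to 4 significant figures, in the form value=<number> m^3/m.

The algebra runs at full float precision, and printed values are rounded; a lone final rounding, at four significant figures.
Hardness H = 1346 MPa = 1.346e+09 Pa.
In SI base units: W = 629.5 N, H = 1.346e+09 Pa, K = 2.933e-03.
Rate of wear dV/dL = K·W/H (independent of L): 2.933e-03 · 629.5 / 1.346e+09 = 1.372e-09 m³/m.

value=1.372e-09 m^3/m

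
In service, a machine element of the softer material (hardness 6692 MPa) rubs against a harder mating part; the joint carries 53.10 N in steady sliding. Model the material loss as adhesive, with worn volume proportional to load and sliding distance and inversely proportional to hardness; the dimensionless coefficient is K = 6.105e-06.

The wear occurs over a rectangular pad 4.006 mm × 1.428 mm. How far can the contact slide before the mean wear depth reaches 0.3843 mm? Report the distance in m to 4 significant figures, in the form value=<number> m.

Each operation holds full precision. Shown intermediates are rounded — a single final rounding, at 4 significant figures.
Convert: Hardness H = 6692 MPa = 6.692e+09 Pa.
Convert: Pad sides 4.006 mm × 1.428 mm = 0.004006 m × 0.001428 m. Contact area A = 0.004006 m × 0.001428 m = 5.721e-06 m².
Convert: Depth limit h_lim = 0.3843 mm = 3.843e-04 m.
Restated in SI base units: W = 53.10 N, H = 6.692e+09 Pa, K = 6.105e-06.
Volume at the limit: V_lim = h_lim·A = 3.843e-04 · 5.721e-06 = 2.198e-09 m³.
So the life L = V_lim·H/(K·W) = 2.198e-09 · 6.692e+09 / (6.105e-06 · 53.10) = 4.538e+04 m.

value=4.538e+04 m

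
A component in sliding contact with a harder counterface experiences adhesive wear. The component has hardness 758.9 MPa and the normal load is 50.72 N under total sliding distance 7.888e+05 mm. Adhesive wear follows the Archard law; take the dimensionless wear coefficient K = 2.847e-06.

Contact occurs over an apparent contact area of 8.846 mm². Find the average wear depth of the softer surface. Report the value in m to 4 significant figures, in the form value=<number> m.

value=1.697e-05 m

Printed values are rounded — the algebra holds full float precision; a single final rounding: four significant digits.
Path length L = 7.888e+05 mm = 788.8 m.
Hardness H = 758.9 MPa = 7.589e+08 Pa.
Contact area A = 8.846 mm² = 8.846e-06 m².
Working in SI base units: W = 50.72 N, H = 7.589e+08 Pa, K = 2.847e-06.
Apply Archard: V = K·W·L/H = 2.847e-06 · 50.72 · 788.8 / 7.589e+08 = 1.501e-10 m³.
Depth h = V/A = 1.501e-10 / 8.846e-06 = 1.697e-05 m.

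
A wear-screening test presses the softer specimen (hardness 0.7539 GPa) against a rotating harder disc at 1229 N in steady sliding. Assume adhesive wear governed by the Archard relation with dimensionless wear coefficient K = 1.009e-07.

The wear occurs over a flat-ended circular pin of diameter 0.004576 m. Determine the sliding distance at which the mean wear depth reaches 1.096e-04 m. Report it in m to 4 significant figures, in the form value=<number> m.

All arithmetic maintains full precision; intermediates appear rounded — one final rounding to 4 significant figures.
Convert: Hardness H = 0.7539 GPa = 7.539e+08 Pa.
Convert: Contact area A = π·d²/4 = π·(0.004576 m)²/4 = 1.645e-05 m².
In SI base units: W = 1229 N, H = 7.539e+08 Pa, K = 1.009e-07.
At the depth limit, V_lim = h_lim·A = 1.096e-04 · 1.645e-05 = 1.802e-09 m³.
Life L = V_lim·H/(K·W) = 1.802e-09 · 7.539e+08 / (1.009e-07 · 1229) = 1.096e+04 m.

value=1.096e+04 m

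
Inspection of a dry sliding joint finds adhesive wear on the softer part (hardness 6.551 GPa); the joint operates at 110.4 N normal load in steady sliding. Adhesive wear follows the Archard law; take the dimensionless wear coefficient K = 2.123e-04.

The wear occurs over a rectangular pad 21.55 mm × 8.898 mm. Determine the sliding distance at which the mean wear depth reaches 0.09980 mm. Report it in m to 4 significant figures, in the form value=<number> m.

value=5349 m

The computation carries exact precision; displayed values are rounded, and a lone final rounding to four significant digits.
Convert: Hardness H = 6.551 GPa = 6.551e+09 Pa.
Convert: Pad sides 21.55 mm × 8.898 mm = 0.02155 m × 0.008898 m. Contact area A = 0.02155 m × 0.008898 m = 1.918e-04 m².
Convert: Depth limit h_lim = 0.09980 mm = 9.980e-05 m.
Expressed in SI base units: W = 110.4 N, H = 6.551e+09 Pa, K = 2.123e-04.
Permissible volume V_lim = h_lim·A = 9.980e-05 · 1.918e-04 = 1.914e-08 m³.
Inverting, life L = V_lim·H/(K·W) = 1.914e-08 · 6.551e+09 / (2.123e-04 · 110.4) = 5349 m.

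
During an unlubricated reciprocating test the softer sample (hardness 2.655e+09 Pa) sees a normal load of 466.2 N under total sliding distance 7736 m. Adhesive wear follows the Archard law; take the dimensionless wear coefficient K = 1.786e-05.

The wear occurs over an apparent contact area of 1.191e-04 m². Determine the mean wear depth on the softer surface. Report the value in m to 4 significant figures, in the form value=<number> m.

The computation maintains exact precision — intermediate values are printed rounded, and rounded once at the end: 4 significant figures.
Collected in SI base units: W = 466.2 N, H = 2.655e+09 Pa, K = 1.786e-05.
Archard volume V = K·W·L/H = 1.786e-05 · 466.2 · 7736 / 2.655e+09 = 2.426e-08 m³.
Average depth h = V/A = 2.426e-08 / 1.191e-04 = 2.037e-04 m.

value=2.037e-04 m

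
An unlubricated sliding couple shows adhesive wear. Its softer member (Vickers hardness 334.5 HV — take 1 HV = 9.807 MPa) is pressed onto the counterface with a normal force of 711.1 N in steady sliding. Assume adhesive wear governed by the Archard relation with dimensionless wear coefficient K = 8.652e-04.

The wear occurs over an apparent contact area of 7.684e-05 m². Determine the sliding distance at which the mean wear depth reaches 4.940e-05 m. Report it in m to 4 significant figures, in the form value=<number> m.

value=20.24 m

Intermediates are displayed rounded, and every step holds full float precision. Rounded just once, at four significant digits.
Convert: Hardness H = 334.5 HV × 9.807 MPa/HV = 3280 MPa = 3.280e+09 Pa.
Expressed in SI base units: W = 711.1 N, H = 3.280e+09 Pa, K = 8.652e-04.
Volume at the limit: V_lim = h_lim·A = 4.940e-05 · 7.684e-05 = 3.796e-09 m³.
Sliding life L = V_lim·H/(K·W) = 3.796e-09 · 3.280e+09 / (8.652e-04 · 711.1) = 20.24 m.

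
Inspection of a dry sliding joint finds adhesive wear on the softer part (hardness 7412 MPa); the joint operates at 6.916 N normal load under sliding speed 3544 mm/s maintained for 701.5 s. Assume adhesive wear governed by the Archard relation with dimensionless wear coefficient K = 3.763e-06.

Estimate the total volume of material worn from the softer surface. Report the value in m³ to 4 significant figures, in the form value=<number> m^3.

value=8.729e-12 m^3

Each operation keeps full float precision — intermediate values appear rounded; one last rounding to 4 significant figures.
Convert: Sliding speed v = 3544 mm/s = 3.544 m/s. Distance L = v·t = 3.544 m/s × 701.5 s = 2486 m.
Convert: Hardness H = 7412 MPa = 7.412e+09 Pa.
Collected in SI base units: W = 6.916 N, H = 7.412e+09 Pa, K = 3.763e-06.
Apply Archard: V = K·W·L/H = 3.763e-06 · 6.916 · 2486 / 7.412e+09 = 8.729e-12 m³.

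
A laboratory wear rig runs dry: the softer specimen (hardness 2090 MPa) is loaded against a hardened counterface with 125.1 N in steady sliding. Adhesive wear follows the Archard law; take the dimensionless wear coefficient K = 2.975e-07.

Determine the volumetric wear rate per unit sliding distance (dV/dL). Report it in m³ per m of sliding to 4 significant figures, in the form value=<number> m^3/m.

The intermediates are shown rounded; the algebra keeps full precision — rounded once at the end to four significant figures.
Convert: Hardness H = 2090 MPa = 2.090e+09 Pa.
In SI base units, W = 125.1 N, H = 2.090e+09 Pa, K = 2.975e-07.
Rate of wear dV/dL = K·W/H, per unit distance: 2.975e-07 · 125.1 / 2.090e+09 = 1.781e-14 m³/m.

value=1.781e-14 m^3/m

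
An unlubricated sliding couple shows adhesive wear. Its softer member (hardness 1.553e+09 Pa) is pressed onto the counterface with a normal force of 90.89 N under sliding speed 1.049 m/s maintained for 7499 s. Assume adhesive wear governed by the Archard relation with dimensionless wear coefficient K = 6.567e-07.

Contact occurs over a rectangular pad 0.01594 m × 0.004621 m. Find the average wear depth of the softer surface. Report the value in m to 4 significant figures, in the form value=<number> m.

The computation holds full precision; intermediates are displayed rounded; one final rounding to 4 significant digits.
Total distance L = v·t = 1.049 m/s × 7499 s = 7866 m.
Contact area A = 0.01594 m × 0.004621 m = 7.366e-05 m².
Working in SI base units: W = 90.89 N, H = 1.553e+09 Pa, K = 6.567e-07.
Archard volume V = K·W·L/H = 6.567e-07 · 90.89 · 7866 / 1.553e+09 = 3.023e-10 m³.
Mean depth h = V/A = 3.023e-10 / 7.366e-05 = 4.105e-06 m.

value=4.105e-06 m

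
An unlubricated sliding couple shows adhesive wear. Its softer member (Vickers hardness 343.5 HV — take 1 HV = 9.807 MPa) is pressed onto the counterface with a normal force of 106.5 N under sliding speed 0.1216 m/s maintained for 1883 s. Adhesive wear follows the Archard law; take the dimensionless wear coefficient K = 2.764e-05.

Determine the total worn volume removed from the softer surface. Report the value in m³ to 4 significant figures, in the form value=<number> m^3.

The intermediates are displayed rounded, and each operation runs at full float precision — rounded once at the end, at 4 significant figures.
Convert: Path length L = v·t = 0.1216 m/s × 1883 s = 229.0 m.
Convert: Hardness H = 343.5 HV × 9.807 MPa/HV = 3369 MPa = 3.369e+09 Pa.
Working in SI base units: W = 106.5 N, H = 3.369e+09 Pa, K = 2.764e-05.
Apply Archard: V = K·W·L/H = 2.764e-05 · 106.5 · 229.0 / 3.369e+09 = 2.001e-10 m³.

value=2.001e-10 m^3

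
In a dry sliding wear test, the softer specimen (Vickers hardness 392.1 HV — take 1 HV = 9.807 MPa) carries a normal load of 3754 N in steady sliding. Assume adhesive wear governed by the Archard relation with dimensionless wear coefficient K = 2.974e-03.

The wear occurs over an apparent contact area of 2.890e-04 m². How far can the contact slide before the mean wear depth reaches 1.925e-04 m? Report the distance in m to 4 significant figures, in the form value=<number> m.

value=19.16 m

All arithmetic carries full precision, and intermediates are displayed rounded. Rounded just once, at four significant digits.
Convert: Hardness H = 392.1 HV × 9.807 MPa/HV = 3845 MPa = 3.845e+09 Pa.
Collected in SI base units: W = 3754 N, H = 3.845e+09 Pa, K = 2.974e-03.
Wearable volume V_lim = h_lim·A = 1.925e-04 · 2.890e-04 = 5.563e-08 m³.
Thus life L = V_lim·H/(K·W) = 5.563e-08 · 3.845e+09 / (2.974e-03 · 3754) = 19.16 m.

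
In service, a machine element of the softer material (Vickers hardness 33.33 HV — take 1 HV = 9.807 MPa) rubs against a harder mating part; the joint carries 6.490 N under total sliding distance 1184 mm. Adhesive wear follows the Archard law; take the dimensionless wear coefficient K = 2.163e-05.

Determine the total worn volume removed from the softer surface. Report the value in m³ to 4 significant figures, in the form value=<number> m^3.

value=5.085e-13 m^3

All arithmetic carries full precision — intermediates are displayed rounded; rounded just once, at four significant digits.
Convert: Distance covered L = 1184 mm = 1.184 m.
Convert: Hardness H = 33.33 HV × 9.807 MPa/HV = 326.9 MPa = 3.269e+08 Pa.
As SI base values: W = 6.490 N, H = 3.269e+08 Pa, K = 2.163e-05.
Apply Archard: V = K·W·L/H = 2.163e-05 · 6.490 · 1.184 / 3.269e+08 = 5.085e-13 m³.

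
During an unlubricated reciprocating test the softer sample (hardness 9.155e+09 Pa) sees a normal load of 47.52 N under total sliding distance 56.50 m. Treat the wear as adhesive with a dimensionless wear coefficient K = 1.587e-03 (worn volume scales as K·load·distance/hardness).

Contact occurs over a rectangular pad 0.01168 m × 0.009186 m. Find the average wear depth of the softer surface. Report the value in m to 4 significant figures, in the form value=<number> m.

Every step maintains full precision — quoted intermediates are rounded — a lone final rounding, at four significant digits.
Convert: Contact area A = 0.01168 m × 0.009186 m = 1.073e-04 m².
As SI base values: W = 47.52 N, H = 9.155e+09 Pa, K = 1.587e-03.
Worn volume V = K·W·L/H = 1.587e-03 · 47.52 · 56.50 / 9.155e+09 = 4.654e-10 m³.
Depth h = V/A = 4.654e-10 / 1.073e-04 = 4.338e-06 m.

value=4.338e-06 m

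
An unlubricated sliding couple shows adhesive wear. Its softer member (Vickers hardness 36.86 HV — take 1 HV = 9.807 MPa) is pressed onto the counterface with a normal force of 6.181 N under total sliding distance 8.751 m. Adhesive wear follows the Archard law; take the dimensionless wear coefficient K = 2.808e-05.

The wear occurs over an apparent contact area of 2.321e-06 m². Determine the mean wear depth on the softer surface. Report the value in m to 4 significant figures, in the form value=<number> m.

value=1.810e-06 m

The computation holds exact precision. The intermediates are shown rounded — a single final rounding: four significant digits.
Convert: Hardness H = 36.86 HV × 9.807 MPa/HV = 361.5 MPa = 3.615e+08 Pa.
Collected in SI base units: W = 6.181 N, H = 3.615e+08 Pa, K = 2.808e-05.
Worn volume V = K·W·L/H = 2.808e-05 · 6.181 · 8.751 / 3.615e+08 = 4.202e-12 m³.
Depth h = V/A = 4.202e-12 / 2.321e-06 = 1.810e-06 m.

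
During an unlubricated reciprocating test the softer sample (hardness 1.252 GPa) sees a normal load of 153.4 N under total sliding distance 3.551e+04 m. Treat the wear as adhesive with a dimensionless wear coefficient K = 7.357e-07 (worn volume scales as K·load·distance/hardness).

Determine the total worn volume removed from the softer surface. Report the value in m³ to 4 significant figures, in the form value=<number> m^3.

The intermediates are shown rounded — every step runs at exact precision. Rounded once at the end to four significant digits.
Convert: Hardness H = 1.252 GPa = 1.252e+09 Pa.
Restated in SI base units: W = 153.4 N, H = 1.252e+09 Pa, K = 7.357e-07.
Wear volume V = K·W·L/H = 7.357e-07 · 153.4 · 3.551e+04 / 1.252e+09 = 3.201e-09 m³.

value=3.201e-09 m^3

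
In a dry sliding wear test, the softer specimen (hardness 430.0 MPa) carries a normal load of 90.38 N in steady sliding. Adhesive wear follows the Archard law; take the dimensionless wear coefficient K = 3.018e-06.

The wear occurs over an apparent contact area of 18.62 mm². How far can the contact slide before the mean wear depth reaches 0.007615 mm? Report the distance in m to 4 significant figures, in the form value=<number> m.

value=223.5 m

All arithmetic holds full float precision. Intermediate values are printed rounded, and one final rounding to 4 significant digits.
Hardness H = 430.0 MPa = 4.300e+08 Pa.
Contact area A = 18.62 mm² = 1.862e-05 m².
Depth limit h_lim = 0.007615 mm = 7.615e-06 m.
Collected in SI base units: W = 90.38 N, H = 4.300e+08 Pa, K = 3.018e-06.
Limit volume V_lim = h_lim·A = 7.615e-06 · 1.862e-05 = 1.418e-10 m³.
Thus life L = V_lim·H/(K·W) = 1.418e-10 · 4.300e+08 / (3.018e-06 · 90.38) = 223.5 m.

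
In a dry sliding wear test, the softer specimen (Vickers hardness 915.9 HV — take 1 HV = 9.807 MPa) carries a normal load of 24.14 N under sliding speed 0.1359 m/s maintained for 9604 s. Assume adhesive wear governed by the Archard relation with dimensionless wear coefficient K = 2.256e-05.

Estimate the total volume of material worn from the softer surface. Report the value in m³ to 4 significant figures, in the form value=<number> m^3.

Printed values are rounded. The computation maintains exact precision, and a single final rounding to 4 significant figures.
Total distance L = v·t = 0.1359 m/s × 9604 s = 1305 m.
Hardness H = 915.9 HV × 9.807 MPa/HV = 8982 MPa = 8.982e+09 Pa.
In SI base units, W = 24.14 N, H = 8.982e+09 Pa, K = 2.256e-05.
Archard volume V = K·W·L/H = 2.256e-05 · 24.14 · 1305 / 8.982e+09 = 7.913e-11 m³.

value=7.913e-11 m^3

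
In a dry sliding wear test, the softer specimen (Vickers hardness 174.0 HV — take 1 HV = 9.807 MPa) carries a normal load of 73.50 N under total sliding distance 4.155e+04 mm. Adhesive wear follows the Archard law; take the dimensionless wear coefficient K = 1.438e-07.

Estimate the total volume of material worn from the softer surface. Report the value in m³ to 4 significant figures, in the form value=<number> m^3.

All working math carries exact precision, and intermediate values appear rounded. Rounded once at the end: four significant digits.
Convert: Path length L = 4.155e+04 mm = 41.55 m.
Convert: Hardness H = 174.0 HV × 9.807 MPa/HV = 1706 MPa = 1.706e+09 Pa.
In SI base units, W = 73.50 N, H = 1.706e+09 Pa, K = 1.438e-07.
Archard volume V = K·W·L/H = 1.438e-07 · 73.50 · 41.55 / 1.706e+09 = 2.574e-13 m³.

value=2.574e-13 m^3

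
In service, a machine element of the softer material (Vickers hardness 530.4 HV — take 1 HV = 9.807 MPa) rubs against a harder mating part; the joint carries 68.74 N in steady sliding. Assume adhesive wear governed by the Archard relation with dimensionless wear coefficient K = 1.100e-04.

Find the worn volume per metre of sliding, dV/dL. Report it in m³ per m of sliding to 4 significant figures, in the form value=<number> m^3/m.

value=1.454e-12 m^3/m

Intermediate values are shown rounded; the computation holds exact precision, and rounded once at the end: four significant digits.
Convert: Hardness H = 530.4 HV × 9.807 MPa/HV = 5202 MPa = 5.202e+09 Pa.
Expressed in SI base units: W = 68.74 N, H = 5.202e+09 Pa, K = 1.100e-04.
The wear rate dV/dL = K·W/H, so: 1.100e-04 · 68.74 / 5.202e+09 = 1.454e-12 m³/m.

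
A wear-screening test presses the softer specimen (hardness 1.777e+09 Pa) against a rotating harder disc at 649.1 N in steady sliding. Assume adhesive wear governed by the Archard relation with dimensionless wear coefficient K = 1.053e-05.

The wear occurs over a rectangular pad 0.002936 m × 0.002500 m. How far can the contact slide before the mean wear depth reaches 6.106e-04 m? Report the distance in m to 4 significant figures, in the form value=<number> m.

The intermediates are shown rounded; each operation carries exact precision, and one final rounding, at 4 significant digits.
Convert: Contact area A = 0.002936 m × 0.002500 m = 7.340e-06 m².
Working in SI base units: W = 649.1 N, H = 1.777e+09 Pa, K = 1.053e-05.
Wearable volume V_lim = h_lim·A = 6.106e-04 · 7.340e-06 = 4.482e-09 m³.
Thus life L = V_lim·H/(K·W) = 4.482e-09 · 1.777e+09 / (1.053e-05 · 649.1) = 1165 m.

value=1165 m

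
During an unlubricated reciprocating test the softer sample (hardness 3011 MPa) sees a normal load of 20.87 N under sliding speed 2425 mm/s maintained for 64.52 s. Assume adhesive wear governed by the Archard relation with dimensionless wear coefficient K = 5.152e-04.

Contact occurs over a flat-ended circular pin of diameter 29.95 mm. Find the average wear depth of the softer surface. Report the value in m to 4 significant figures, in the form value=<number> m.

All arithmetic maintains exact precision — intermediate values are displayed rounded — rounded once at the end to 4 significant figures.
Sliding speed v = 2425 mm/s = 2.425 m/s. Distance L = v·t = 2.425 m/s × 64.52 s = 156.5 m.
Hardness H = 3011 MPa = 3.011e+09 Pa.
Pin diameter d = 29.95 mm = 0.02995 m. Contact area A = π·d²/4 = π·(0.02995 m)²/4 = 7.045e-04 m².
In SI base units: W = 20.87 N, H = 3.011e+09 Pa, K = 5.152e-04.
Wear volume V = K·W·L/H = 5.152e-04 · 20.87 · 156.5 / 3.011e+09 = 5.587e-10 m³.
Average depth h = V/A = 5.587e-10 / 7.045e-04 = 7.931e-07 m.

value=7.931e-07 m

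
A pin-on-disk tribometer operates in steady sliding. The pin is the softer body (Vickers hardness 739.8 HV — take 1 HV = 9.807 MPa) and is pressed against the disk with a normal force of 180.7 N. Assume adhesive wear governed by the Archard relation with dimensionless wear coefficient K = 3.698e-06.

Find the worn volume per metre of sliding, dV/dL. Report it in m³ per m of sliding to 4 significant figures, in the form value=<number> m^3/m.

Shown intermediates are rounded, and the algebra keeps full precision; rounded just once: 4 significant digits.
Convert: Hardness H = 739.8 HV × 9.807 MPa/HV = 7255 MPa = 7.255e+09 Pa.
Restated in SI base units: W = 180.7 N, H = 7.255e+09 Pa, K = 3.698e-06.
Rate of wear dV/dL = K·W/H (no L dependence): 3.698e-06 · 180.7 / 7.255e+09 = 9.210e-14 m³/m.

value=9.210e-14 m^3/m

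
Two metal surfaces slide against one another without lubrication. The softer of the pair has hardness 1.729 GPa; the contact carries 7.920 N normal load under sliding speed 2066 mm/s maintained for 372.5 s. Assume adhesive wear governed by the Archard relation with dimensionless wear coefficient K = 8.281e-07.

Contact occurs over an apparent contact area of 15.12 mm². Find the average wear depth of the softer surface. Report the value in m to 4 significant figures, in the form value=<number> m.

value=1.931e-07 m

The algebra runs at full float precision; intermediate values appear rounded; rounded once at the end, at 4 significant digits.
Convert: Sliding speed v = 2066 mm/s = 2.066 m/s. Distance covered L = v·t = 2.066 m/s × 372.5 s = 769.6 m.
Convert: Hardness H = 1.729 GPa = 1.729e+09 Pa.
Convert: Contact area A = 15.12 mm² = 1.512e-05 m².
In SI base units: W = 7.920 N, H = 1.729e+09 Pa, K = 8.281e-07.
Wear volume V = K·W·L/H = 8.281e-07 · 7.920 · 769.6 / 1.729e+09 = 2.919e-12 m³.
Mean depth h = V/A = 2.919e-12 / 1.512e-05 = 1.931e-07 m.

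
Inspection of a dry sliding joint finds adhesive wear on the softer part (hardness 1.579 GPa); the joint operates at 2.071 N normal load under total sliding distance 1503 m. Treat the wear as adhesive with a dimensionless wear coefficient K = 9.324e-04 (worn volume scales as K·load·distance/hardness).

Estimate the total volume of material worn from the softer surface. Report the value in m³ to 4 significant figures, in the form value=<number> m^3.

value=1.838e-09 m^3

The intermediates appear rounded, and the computation runs at exact precision; rounded once at the end to 4 significant digits.
Convert: Hardness H = 1.579 GPa = 1.579e+09 Pa.
In SI base units: W = 2.071 N, H = 1.579e+09 Pa, K = 9.324e-04.
Wear volume V = K·W·L/H = 9.324e-04 · 2.071 · 1503 / 1.579e+09 = 1.838e-09 m³.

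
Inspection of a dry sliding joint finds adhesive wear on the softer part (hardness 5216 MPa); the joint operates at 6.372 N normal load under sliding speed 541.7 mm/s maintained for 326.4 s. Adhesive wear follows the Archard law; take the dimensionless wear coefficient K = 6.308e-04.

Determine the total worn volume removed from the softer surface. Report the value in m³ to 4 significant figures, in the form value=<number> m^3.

value=1.363e-10 m^3

The intermediates are printed rounded, and the computation runs at full precision; one last rounding: four significant figures.
Convert: Sliding speed v = 541.7 mm/s = 0.5417 m/s. Sliding distance L = v·t = 0.5417 m/s × 326.4 s = 176.8 m.
Convert: Hardness H = 5216 MPa = 5.216e+09 Pa.
In SI base units: W = 6.372 N, H = 5.216e+09 Pa, K = 6.308e-04.
Apply Archard: V = K·W·L/H = 6.308e-04 · 6.372 · 176.8 / 5.216e+09 = 1.363e-10 m³.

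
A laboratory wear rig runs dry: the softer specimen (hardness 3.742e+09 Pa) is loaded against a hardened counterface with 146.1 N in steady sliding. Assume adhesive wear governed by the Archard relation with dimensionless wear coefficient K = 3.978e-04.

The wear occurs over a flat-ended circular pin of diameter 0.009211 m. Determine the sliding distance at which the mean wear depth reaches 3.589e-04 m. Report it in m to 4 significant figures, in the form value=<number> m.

value=1540 m

Quoted intermediates are rounded, and every step carries exact precision — a lone final rounding: four significant figures.
Contact area A = π·d²/4 = π·(0.009211 m)²/4 = 6.664e-05 m².
In SI base units: W = 146.1 N, H = 3.742e+09 Pa, K = 3.978e-04.
At the depth limit, V_lim = h_lim·A = 3.589e-04 · 6.664e-05 = 2.392e-08 m³.
Inverting, life L = V_lim·H/(K·W) = 2.392e-08 · 3.742e+09 / (3.978e-04 · 146.1) = 1540 m.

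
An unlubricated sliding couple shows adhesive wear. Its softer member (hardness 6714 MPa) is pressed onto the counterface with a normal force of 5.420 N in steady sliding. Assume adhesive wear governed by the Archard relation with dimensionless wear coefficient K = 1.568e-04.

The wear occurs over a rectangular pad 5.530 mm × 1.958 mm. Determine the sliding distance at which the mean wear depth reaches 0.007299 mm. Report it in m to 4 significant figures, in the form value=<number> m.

Intermediate values are shown rounded; the algebra holds exact precision — a lone final rounding: 4 significant digits.
Hardness H = 6714 MPa = 6.714e+09 Pa.
Pad sides 5.530 mm × 1.958 mm = 0.005530 m × 0.001958 m. Contact area A = 0.005530 m × 0.001958 m = 1.083e-05 m².
Depth limit h_lim = 0.007299 mm = 7.299e-06 m.
As SI base values: W = 5.420 N, H = 6.714e+09 Pa, K = 1.568e-04.
At the depth limit, V_lim = h_lim·A = 7.299e-06 · 1.083e-05 = 7.903e-11 m³.
Life L = V_lim·H/(K·W) = 7.903e-11 · 6.714e+09 / (1.568e-04 · 5.420) = 624.4 m.

value=624.4 m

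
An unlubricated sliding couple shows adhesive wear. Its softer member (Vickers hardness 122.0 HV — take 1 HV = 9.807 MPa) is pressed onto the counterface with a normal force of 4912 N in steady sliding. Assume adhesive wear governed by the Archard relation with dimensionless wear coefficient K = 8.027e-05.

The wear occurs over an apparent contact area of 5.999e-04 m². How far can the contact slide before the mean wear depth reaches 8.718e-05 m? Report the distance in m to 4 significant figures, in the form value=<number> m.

value=158.7 m

All working math carries full float precision — intermediate values appear rounded. Rounded once at the end, at 4 significant digits.
Hardness H = 122.0 HV × 9.807 MPa/HV = 1196 MPa = 1.196e+09 Pa.
As SI base values: W = 4912 N, H = 1.196e+09 Pa, K = 8.027e-05.
Permissible volume V_lim = h_lim·A = 8.718e-05 · 5.999e-04 = 5.230e-08 m³.
Inverting, life L = V_lim·H/(K·W) = 5.230e-08 · 1.196e+09 / (8.027e-05 · 4912) = 158.7 m.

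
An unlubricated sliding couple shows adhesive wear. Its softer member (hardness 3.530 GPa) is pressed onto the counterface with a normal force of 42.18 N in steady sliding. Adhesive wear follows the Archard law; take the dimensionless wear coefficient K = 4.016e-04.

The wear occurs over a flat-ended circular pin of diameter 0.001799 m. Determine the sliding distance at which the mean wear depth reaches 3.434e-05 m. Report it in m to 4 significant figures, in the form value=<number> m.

value=18.19 m

The intermediates are shown rounded — each operation keeps full float precision, and rounded once at the end: four significant figures.
Convert: Hardness H = 3.530 GPa = 3.530e+09 Pa.
Convert: Contact area A = π·d²/4 = π·(0.001799 m)²/4 = 2.542e-06 m².
In SI base units, W = 42.18 N, H = 3.530e+09 Pa, K = 4.016e-04.
Volume at the limit: V_lim = h_lim·A = 3.434e-05 · 2.542e-06 = 8.729e-11 m³.
So the life L = V_lim·H/(K·W) = 8.729e-11 · 3.530e+09 / (4.016e-04 · 42.18) = 18.19 m.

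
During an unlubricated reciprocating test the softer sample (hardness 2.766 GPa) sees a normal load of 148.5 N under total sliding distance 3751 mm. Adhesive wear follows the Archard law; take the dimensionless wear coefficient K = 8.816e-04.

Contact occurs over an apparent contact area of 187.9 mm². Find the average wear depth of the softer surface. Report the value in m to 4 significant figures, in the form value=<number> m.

Intermediate values appear rounded, and all arithmetic maintains full float precision — one last rounding: 4 significant digits.
Distance covered L = 3751 mm = 3.751 m.
Hardness H = 2.766 GPa = 2.766e+09 Pa.
Contact area A = 187.9 mm² = 1.879e-04 m².
In SI base units, W = 148.5 N, H = 2.766e+09 Pa, K = 8.816e-04.
Archard relation: V = K·W·L/H = 8.816e-04 · 148.5 · 3.751 / 2.766e+09 = 1.775e-10 m³.
Mean depth h = V/A = 1.775e-10 / 1.879e-04 = 9.449e-07 m.

value=9.449e-07 m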